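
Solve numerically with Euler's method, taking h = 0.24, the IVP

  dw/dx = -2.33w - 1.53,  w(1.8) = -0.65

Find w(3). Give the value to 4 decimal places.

-0.6565

Euler: w_{n+1} = w_n + h·f(x_n, w_n).
x=1.800000, w=-0.650000: f=-0.015500 → w ← -0.650000 + 0.24·(-0.015500) = -0.653720
x=2.040000, w=-0.653720: f=-0.006832 → w ← -0.653720 + 0.24·(-0.006832) = -0.655360
x=2.280000, w=-0.655360: f=-0.003012 → w ← -0.655360 + 0.24·(-0.003012) = -0.656083
x=2.520000, w=-0.656083: f=-0.001328 → w ← -0.656083 + 0.24·(-0.001328) = -0.656401
x=2.760000, w=-0.656401: f=-0.000585 → w ← -0.656401 + 0.24·(-0.000585) = -0.656542
w(3) ≈ -0.6565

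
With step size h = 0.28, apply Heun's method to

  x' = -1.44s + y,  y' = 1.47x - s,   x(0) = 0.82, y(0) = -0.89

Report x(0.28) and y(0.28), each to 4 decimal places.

Heun on (x,y): k1 = f(s_n, state_n); k2 = f(s_n + h, state_n + h·k1); state_{n+1} = state_n + (h/2)·(k1 + k2).
0.000000: (0.820000, -0.890000)
  k1 = (-0.890000, 1.205400)
  predictor → (0.570800, -0.552488)
  k2 = (-0.955688, 0.559076)
  → (0.561604, -0.642973)
(x(0.28), y(0.28)) ≈ (0.5616, -0.6430)

0.5616, -0.6430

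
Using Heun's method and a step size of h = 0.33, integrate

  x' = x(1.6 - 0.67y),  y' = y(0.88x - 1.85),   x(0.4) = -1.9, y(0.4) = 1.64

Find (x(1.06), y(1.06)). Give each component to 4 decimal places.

-4.2587, 0.5391

Heun on (x,y): k1 = f(s_n, state_n); k2 = f(s_n + h, state_n + h·k1); state_{n+1} = state_n + (h/2)·(k1 + k2).
0.400000: (-1.900000, 1.640000)
  k1 = (-0.952280, -5.776080)
  predictor → (-2.214252, -0.266106)
  k2 = (-3.937586, 1.010816)
  → (-2.706828, 0.853732)
0.730000: (-2.706828, 0.853732)
  k1 = (-2.782619, -3.612999)
  predictor → (-3.625092, -0.338558)
  k2 = (-6.622441, 1.706361)
  → (-4.258663, 0.539136)
(x(1.06), y(1.06)) ≈ (-4.2587, 0.5391)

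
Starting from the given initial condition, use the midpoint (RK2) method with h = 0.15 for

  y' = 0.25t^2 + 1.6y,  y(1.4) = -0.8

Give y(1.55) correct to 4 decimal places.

-0.9246

Midpoint: k1 = f(t_n, y_n); k2 = f(t_n + h/2, y_n + (h/2)·k1); y_{n+1} = y_n + h·k2.
t=1.400000, y=-0.800000:
  k1 = f(1.400000, -0.800000) = -0.790000
  k2 = f(1.475000, -0.859250) = -0.830894
  y ← -0.800000 + 0.15·(-0.830894) = -0.924634
y(1.55) ≈ -0.9246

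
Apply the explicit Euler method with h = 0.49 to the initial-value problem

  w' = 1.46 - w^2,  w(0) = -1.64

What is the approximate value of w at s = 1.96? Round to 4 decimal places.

Euler: w_{n+1} = w_n + h·f(s_n, w_n).
s=0.000000, w=-1.640000: f=-1.229600 → w ← -1.640000 + 0.49·(-1.229600) = -2.242504
s=0.490000, w=-2.242504: f=-3.568824 → w ← -2.242504 + 0.49·(-3.568824) = -3.991228
s=0.980000, w=-3.991228: f=-14.469900 → w ← -3.991228 + 0.49·(-14.469900) = -11.081479
s=1.470000, w=-11.081479: f=-121.339171 → w ← -11.081479 + 0.49·(-121.339171) = -70.537673
w(1.96) ≈ -70.5377

-70.5377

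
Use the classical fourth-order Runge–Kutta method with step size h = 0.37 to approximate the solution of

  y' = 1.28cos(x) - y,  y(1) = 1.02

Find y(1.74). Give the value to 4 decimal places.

RK4: k1 = f(x_n, y_n); k2 = f(x_n + h/2, y_n + (h/2)·k1); k3 = f(x_n + h/2, y_n + (h/2)·k2); k4 = f(x_n + h, y_n + h·k3); y_{n+1} = y_n + (h/6)·(k1 + 2k2 + 2k3 + k4).
x=1.000000, y=1.020000:
  k1 = f(1.000000, 1.020000) = -0.328413
  k2 = f(1.185000, 0.959244) = -0.477583
  k3 = f(1.185000, 0.931647) = -0.449987
  k4 = f(1.370000, 0.853505) = -0.598209
  y ← 1.020000 + (0.37/6)·(k1 + 2k2 + 2k3 + k4) = 0.848458
x=1.370000, y=0.848458:
  k1 = f(1.370000, 0.848458) = -0.593162
  k2 = f(1.555000, 0.738723) = -0.718504
  k3 = f(1.555000, 0.715535) = -0.695316
  k4 = f(1.740000, 0.591191) = -0.806740
  y ← 0.848458 + (0.37/6)·(k1 + 2k2 + 2k3 + k4) = 0.587759
y(1.74) ≈ 0.5878

0.5878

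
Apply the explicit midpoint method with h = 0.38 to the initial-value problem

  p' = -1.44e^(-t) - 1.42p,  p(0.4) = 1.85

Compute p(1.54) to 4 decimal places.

0.1564

Midpoint: k1 = f(t_n, p_n); k2 = f(t_n + h/2, p_n + (h/2)·k1); p_{n+1} = p_n + h·k2.
t=0.400000, p=1.850000:
  k1 = f(0.400000, 1.850000) = -3.592261
  k2 = f(0.590000, 1.167470) = -2.456039
  p ← 1.850000 + 0.38·(-2.456039) = 0.916705
t=0.780000, p=0.916705:
  k1 = f(0.780000, 0.916705) = -1.961826
  k2 = f(0.970000, 0.543958) = -1.318300
  p ← 0.916705 + 0.38·(-1.318300) = 0.415751
t=1.160000, p=0.415751:
  k1 = f(1.160000, 0.415751) = -1.041787
  k2 = f(1.350000, 0.217812) = -0.682598
  p ← 0.415751 + 0.38·(-0.682598) = 0.156364
p(1.54) ≈ 0.1564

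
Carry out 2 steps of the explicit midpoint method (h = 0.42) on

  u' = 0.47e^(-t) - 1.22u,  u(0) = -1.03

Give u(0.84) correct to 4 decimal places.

Midpoint: k1 = f(t_n, u_n); k2 = f(t_n + h/2, u_n + (h/2)·k1); u_{n+1} = u_n + h·k2.
t=0.000000, u=-1.030000:
  k1 = f(0.000000, -1.030000) = 1.726600
  k2 = f(0.210000, -0.667414) = 1.195220
  u ← -1.030000 + 0.42·1.195220 = -0.528008
t=0.420000, u=-0.528008:
  k1 = f(0.420000, -0.528008) = 0.952981
  k2 = f(0.630000, -0.327882) = 0.650334
  u ← -0.528008 + 0.42·0.650334 = -0.254868
u(0.84) ≈ -0.2549

-0.2549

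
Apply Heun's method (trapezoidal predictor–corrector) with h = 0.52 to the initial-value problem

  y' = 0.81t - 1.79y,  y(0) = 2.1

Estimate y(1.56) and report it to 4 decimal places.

0.7515

Heun: k1 = f(t_n, y_n); k2 = f(t_n + h, y_n + h·k1); y_{n+1} = y_n + (h/2)·(k1 + k2).
t=0.000000, y=2.100000:
  k1 = f(0.000000, 2.100000) = -3.759000
  k2 = f(0.520000, 0.145320) = 0.161077
  y ← 2.100000 + (0.52/2)·(-3.759000 + 0.161077) = 1.164540
t=0.520000, y=1.164540:
  k1 = f(0.520000, 1.164540) = -1.663327
  k2 = f(1.040000, 0.299610) = 0.306098
  y ← 1.164540 + (0.52/2)·(-1.663327 + 0.306098) = 0.811661
t=1.040000, y=0.811661:
  k1 = f(1.040000, 0.811661) = -0.610472
  k2 = f(1.560000, 0.494215) = 0.378955
  y ← 0.811661 + (0.52/2)·(-0.610472 + 0.378955) = 0.751466
y(1.56) ≈ 0.7515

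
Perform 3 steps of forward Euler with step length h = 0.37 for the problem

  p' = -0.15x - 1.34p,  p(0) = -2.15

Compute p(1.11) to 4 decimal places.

Euler: p_{n+1} = p_n + h·f(x_n, p_n).
x=0.000000, p=-2.150000: f=2.881000 → p ← -2.150000 + 0.37·2.881000 = -1.084030
x=0.370000, p=-1.084030: f=1.397100 → p ← -1.084030 + 0.37·1.397100 = -0.567103
x=0.740000, p=-0.567103: f=0.648918 → p ← -0.567103 + 0.37·0.648918 = -0.327003
p(1.11) ≈ -0.3270

-0.3270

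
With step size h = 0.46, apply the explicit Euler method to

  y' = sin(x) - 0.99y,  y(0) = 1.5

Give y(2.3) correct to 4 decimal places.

0.9028

Euler: y_{n+1} = y_n + h·f(x_n, y_n).
x=0.000000, y=1.500000: f=-1.485000 → y ← 1.500000 + 0.46·(-1.485000) = 0.816900
x=0.460000, y=0.816900: f=-0.364783 → y ← 0.816900 + 0.46·(-0.364783) = 0.649100
x=0.920000, y=0.649100: f=0.152993 → y ← 0.649100 + 0.46·0.152993 = 0.719477
x=1.380000, y=0.719477: f=0.269572 → y ← 0.719477 + 0.46·0.269572 = 0.843480
x=1.840000, y=0.843480: f=0.128938 → y ← 0.843480 + 0.46·0.128938 = 0.902791
y(2.3) ≈ 0.9028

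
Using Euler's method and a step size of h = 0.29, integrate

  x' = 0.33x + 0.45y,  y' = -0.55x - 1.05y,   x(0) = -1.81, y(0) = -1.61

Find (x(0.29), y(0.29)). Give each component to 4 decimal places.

-2.1933, -0.8311

Euler on (x,y): x_{n+1} = x_n + h·x', y_{n+1} = y_n + h·y'.
0.000000: (-1.810000, -1.610000); f=(-1.321800, 2.686000) → (-2.193322, -0.831060)
(x(0.29), y(0.29)) ≈ (-2.1933, -0.8311)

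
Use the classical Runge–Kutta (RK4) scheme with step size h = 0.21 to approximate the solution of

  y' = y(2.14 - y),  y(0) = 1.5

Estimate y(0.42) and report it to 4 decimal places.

1.8233

RK4: k1 = f(t_n, y_n); k2 = f(t_n + h/2, y_n + (h/2)·k1); k3 = f(t_n + h/2, y_n + (h/2)·k2); k4 = f(t_n + h, y_n + h·k3); y_{n+1} = y_n + (h/6)·(k1 + 2k2 + 2k3 + k4).
t=0.000000, y=1.500000:
  k1 = f(0.000000, 1.500000) = 0.960000
  k2 = f(0.105000, 1.600800) = 0.863151
  k3 = f(0.105000, 1.590631) = 0.873843
  k4 = f(0.210000, 1.683507) = 0.768509
  y ← 1.500000 + (0.21/6)·(k1 + 2k2 + 2k3 + k4) = 1.682087
t=0.210000, y=1.682087:
  k1 = f(0.210000, 1.682087) = 0.770249
  k2 = f(0.315000, 1.762964) = 0.664701
  k3 = f(0.315000, 1.751881) = 0.679938
  k4 = f(0.420000, 1.824874) = 0.575065
  y ← 1.682087 + (0.21/6)·(k1 + 2k2 + 2k3 + k4) = 1.823298
y(0.42) ≈ 1.8233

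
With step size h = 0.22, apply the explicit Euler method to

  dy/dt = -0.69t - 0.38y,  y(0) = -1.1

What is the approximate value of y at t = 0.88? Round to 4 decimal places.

-0.9652

Euler: y_{n+1} = y_n + h·f(t_n, y_n).
t=0.000000, y=-1.100000: f=0.418000 → y ← -1.100000 + 0.22·0.418000 = -1.008040
t=0.220000, y=-1.008040: f=0.231255 → y ← -1.008040 + 0.22·0.231255 = -0.957164
t=0.440000, y=-0.957164: f=0.060122 → y ← -0.957164 + 0.22·0.060122 = -0.943937
t=0.660000, y=-0.943937: f=-0.096704 → y ← -0.943937 + 0.22·(-0.096704) = -0.965212
y(0.88) ≈ -0.9652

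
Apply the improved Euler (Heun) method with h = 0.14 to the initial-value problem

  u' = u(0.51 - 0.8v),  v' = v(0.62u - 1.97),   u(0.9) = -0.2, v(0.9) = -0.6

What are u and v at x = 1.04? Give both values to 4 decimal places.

-0.2274, -0.4494

Heun on (u,v): k1 = f(x_n, state_n); k2 = f(x_n + h, state_n + h·k1); state_{n+1} = state_n + (h/2)·(k1 + k2).
0.900000: (-0.200000, -0.600000)
  k1 = (-0.198000, 1.256400)
  predictor → (-0.227720, -0.424104)
  k2 = (-0.193399, 0.895363)
  → (-0.227398, -0.449377)
(u(1.04), v(1.04)) ≈ (-0.2274, -0.4494)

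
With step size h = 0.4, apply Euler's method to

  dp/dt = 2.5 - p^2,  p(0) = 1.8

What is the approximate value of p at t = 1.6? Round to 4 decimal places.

Euler: p_{n+1} = p_n + h·f(t_n, p_n).
t=0.000000, p=1.800000: f=-0.740000 → p ← 1.800000 + 0.4·(-0.740000) = 1.504000
t=0.400000, p=1.504000: f=0.237984 → p ← 1.504000 + 0.4·0.237984 = 1.599194
t=0.800000, p=1.599194: f=-0.057420 → p ← 1.599194 + 0.4·(-0.057420) = 1.576226
t=1.200000, p=1.576226: f=0.015513 → p ← 1.576226 + 0.4·0.015513 = 1.582431
p(1.6) ≈ 1.5824

1.5824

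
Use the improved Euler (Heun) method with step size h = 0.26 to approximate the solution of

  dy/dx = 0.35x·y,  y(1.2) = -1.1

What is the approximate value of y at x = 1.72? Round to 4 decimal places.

-1.4336

Heun: k1 = f(x_n, y_n); k2 = f(x_n + h, y_n + h·k1); y_{n+1} = y_n + (h/2)·(k1 + k2).
x=1.200000, y=-1.100000:
  k1 = f(1.200000, -1.100000) = -0.462000
  k2 = f(1.460000, -1.220120) = -0.623481
  y ← -1.100000 + (0.26/2)·(-0.462000 + (-0.623481)) = -1.241113
x=1.460000, y=-1.241113:
  k1 = f(1.460000, -1.241113) = -0.634209
  k2 = f(1.720000, -1.406007) = -0.846416
  y ← -1.241113 + (0.26/2)·(-0.634209 + (-0.846416)) = -1.433594
y(1.72) ≈ -1.4336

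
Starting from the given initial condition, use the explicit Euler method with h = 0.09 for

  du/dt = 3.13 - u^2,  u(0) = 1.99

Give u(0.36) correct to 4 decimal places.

1.8136

Euler: u_{n+1} = u_n + h·f(t_n, u_n).
t=0.000000, u=1.990000: f=-0.830100 → u ← 1.990000 + 0.09·(-0.830100) = 1.915291
t=0.090000, u=1.915291: f=-0.538340 → u ← 1.915291 + 0.09·(-0.538340) = 1.866840
t=0.180000, u=1.866840: f=-0.355093 → u ← 1.866840 + 0.09·(-0.355093) = 1.834882
t=0.270000, u=1.834882: f=-0.236792 → u ← 1.834882 + 0.09·(-0.236792) = 1.813571
u(0.36) ≈ 1.8136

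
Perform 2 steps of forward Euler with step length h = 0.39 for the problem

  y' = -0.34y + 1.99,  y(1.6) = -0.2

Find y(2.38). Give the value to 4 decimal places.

1.2988

Euler: y_{n+1} = y_n + h·f(t_n, y_n).
t=1.600000, y=-0.200000: f=2.058000 → y ← -0.200000 + 0.39·2.058000 = 0.602620
t=1.990000, y=0.602620: f=1.785109 → y ← 0.602620 + 0.39·1.785109 = 1.298813
y(2.38) ≈ 1.2988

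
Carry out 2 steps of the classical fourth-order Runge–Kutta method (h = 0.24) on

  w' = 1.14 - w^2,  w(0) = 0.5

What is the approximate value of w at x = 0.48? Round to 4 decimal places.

RK4: k1 = f(x_n, w_n); k2 = f(x_n + h/2, w_n + (h/2)·k1); k3 = f(x_n + h/2, w_n + (h/2)·k2); k4 = f(x_n + h, w_n + h·k3); w_{n+1} = w_n + (h/6)·(k1 + 2k2 + 2k3 + k4).
x=0.000000, w=0.500000:
  k1 = f(0.000000, 0.500000) = 0.890000
  k2 = f(0.120000, 0.606800) = 0.771794
  k3 = f(0.120000, 0.592615) = 0.788807
  k4 = f(0.240000, 0.689314) = 0.664847
  w ← 0.500000 + (0.24/6)·(k1 + 2k2 + 2k3 + k4) = 0.687042
x=0.240000, w=0.687042:
  k1 = f(0.240000, 0.687042) = 0.667973
  k2 = f(0.360000, 0.767199) = 0.551406
  k3 = f(0.360000, 0.753211) = 0.572674
  k4 = f(0.480000, 0.824484) = 0.460227
  w ← 0.687042 + (0.24/6)·(k1 + 2k2 + 2k3 + k4) = 0.822096
w(0.48) ≈ 0.8221

0.8221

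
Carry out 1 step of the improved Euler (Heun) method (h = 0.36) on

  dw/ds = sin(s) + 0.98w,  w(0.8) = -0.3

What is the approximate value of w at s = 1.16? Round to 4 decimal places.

Heun: k1 = f(s_n, w_n); k2 = f(s_n + h, w_n + h·k1); w_{n+1} = w_n + (h/2)·(k1 + k2).
s=0.800000, w=-0.300000:
  k1 = f(0.800000, -0.300000) = 0.423356
  k2 = f(1.160000, -0.147592) = 0.772163
  w ← -0.300000 + (0.36/2)·(0.423356 + 0.772163) = -0.084807
w(1.16) ≈ -0.0848

-0.0848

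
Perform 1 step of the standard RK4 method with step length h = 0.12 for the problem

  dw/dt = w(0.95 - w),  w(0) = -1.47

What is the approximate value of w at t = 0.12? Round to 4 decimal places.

RK4: k1 = f(t_n, w_n); k2 = f(t_n + h/2, w_n + (h/2)·k1); k3 = f(t_n + h/2, w_n + (h/2)·k2); k4 = f(t_n + h, w_n + h·k3); w_{n+1} = w_n + (h/6)·(k1 + 2k2 + 2k3 + k4).
t=0.000000, w=-1.470000:
  k1 = f(0.000000, -1.470000) = -3.557400
  k2 = f(0.060000, -1.683444) = -4.433256
  k3 = f(0.060000, -1.735995) = -4.662875
  k4 = f(0.120000, -2.029545) = -6.047121
  w ← -1.470000 + (0.12/6)·(k1 + 2k2 + 2k3 + k4) = -2.025936
w(0.12) ≈ -2.0259

-2.0259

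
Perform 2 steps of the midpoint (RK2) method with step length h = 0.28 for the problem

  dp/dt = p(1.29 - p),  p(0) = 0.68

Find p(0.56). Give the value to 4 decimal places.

Midpoint: k1 = f(t_n, p_n); k2 = f(t_n + h/2, p_n + (h/2)·k1); p_{n+1} = p_n + h·k2.
t=0.000000, p=0.680000:
  k1 = f(0.000000, 0.680000) = 0.414800
  k2 = f(0.140000, 0.738072) = 0.407363
  p ← 0.680000 + 0.28·0.407363 = 0.794062
t=0.280000, p=0.794062:
  k1 = f(0.280000, 0.794062) = 0.393806
  k2 = f(0.420000, 0.849194) = 0.374330
  p ← 0.794062 + 0.28·0.374330 = 0.898874
p(0.56) ≈ 0.8989

0.8989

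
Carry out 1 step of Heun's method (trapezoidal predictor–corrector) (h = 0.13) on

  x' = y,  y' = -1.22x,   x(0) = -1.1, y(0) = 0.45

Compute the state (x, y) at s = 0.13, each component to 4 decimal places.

-1.0302, 0.6198

Heun on (x,y): k1 = f(s_n, state_n); k2 = f(s_n + h, state_n + h·k1); state_{n+1} = state_n + (h/2)·(k1 + k2).
0.000000: (-1.100000, 0.450000)
  k1 = (0.450000, 1.342000)
  predictor → (-1.041500, 0.624460)
  k2 = (0.624460, 1.270630)
  → (-1.030160, 0.619821)
(x(0.13), y(0.13)) ≈ (-1.0302, 0.6198)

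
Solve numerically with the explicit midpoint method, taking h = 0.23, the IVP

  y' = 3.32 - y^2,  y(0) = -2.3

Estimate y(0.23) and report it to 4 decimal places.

-3.0046

Midpoint: k1 = f(x_n, y_n); k2 = f(x_n + h/2, y_n + (h/2)·k1); y_{n+1} = y_n + h·k2.
x=0.000000, y=-2.300000:
  k1 = f(0.000000, -2.300000) = -1.970000
  k2 = f(0.115000, -2.526550) = -3.063455
  y ← -2.300000 + 0.23·(-3.063455) = -3.004595
y(0.23) ≈ -3.0046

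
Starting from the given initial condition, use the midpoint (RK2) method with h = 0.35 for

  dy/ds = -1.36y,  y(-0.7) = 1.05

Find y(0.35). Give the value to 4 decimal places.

0.2718

Midpoint: k1 = f(s_n, y_n); k2 = f(s_n + h/2, y_n + (h/2)·k1); y_{n+1} = y_n + h·k2.
s=-0.700000, y=1.050000:
  k1 = f(-0.700000, 1.050000) = -1.428000
  k2 = f(-0.525000, 0.800100) = -1.088136
  y ← 1.050000 + 0.35·(-1.088136) = 0.669152
s=-0.350000, y=0.669152:
  k1 = f(-0.350000, 0.669152) = -0.910047
  k2 = f(-0.175000, 0.509894) = -0.693456
  y ← 0.669152 + 0.35·(-0.693456) = 0.426443
s=0.000000, y=0.426443:
  k1 = f(0.000000, 0.426443) = -0.579962
  k2 = f(0.175000, 0.324949) = -0.441931
  y ← 0.426443 + 0.35·(-0.441931) = 0.271767
y(0.35) ≈ 0.2718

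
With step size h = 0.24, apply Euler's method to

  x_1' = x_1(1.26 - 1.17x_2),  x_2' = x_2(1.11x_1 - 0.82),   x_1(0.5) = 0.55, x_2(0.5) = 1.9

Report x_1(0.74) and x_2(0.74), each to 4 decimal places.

0.4229, 1.8045

Euler on (x_1,x_2): x_1_{n+1} = x_1_n + h·x_1', x_2_{n+1} = x_2_n + h·x_2'.
0.500000: (0.550000, 1.900000); f=(-0.529650, -0.398050) → (0.422884, 1.804468)
(x_1(0.74), x_2(0.74)) ≈ (0.4229, 1.8045)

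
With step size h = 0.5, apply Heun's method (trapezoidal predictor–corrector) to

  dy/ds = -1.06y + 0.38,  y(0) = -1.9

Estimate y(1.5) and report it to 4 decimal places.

Heun: k1 = f(s_n, y_n); k2 = f(s_n + h, y_n + h·k1); y_{n+1} = y_n + (h/2)·(k1 + k2).
s=0.000000, y=-1.900000:
  k1 = f(0.000000, -1.900000) = 2.394000
  k2 = f(0.500000, -0.703000) = 1.125180
  y ← -1.900000 + (0.5/2)·(2.394000 + 1.125180) = -1.020205
s=0.500000, y=-1.020205:
  k1 = f(0.500000, -1.020205) = 1.461417
  k2 = f(1.000000, -0.289496) = 0.686866
  y ← -1.020205 + (0.5/2)·(1.461417 + 0.686866) = -0.483134
s=1.000000, y=-0.483134:
  k1 = f(1.000000, -0.483134) = 0.892122
  k2 = f(1.500000, -0.037073) = 0.419297
  y ← -0.483134 + (0.5/2)·(0.892122 + 0.419297) = -0.155279
y(1.5) ≈ -0.1553

-0.1553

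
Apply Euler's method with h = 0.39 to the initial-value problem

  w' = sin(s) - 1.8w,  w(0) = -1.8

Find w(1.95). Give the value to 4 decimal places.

Euler: w_{n+1} = w_n + h·f(s_n, w_n).
s=0.000000, w=-1.800000: f=3.240000 → w ← -1.800000 + 0.39·3.240000 = -0.536400
s=0.390000, w=-0.536400: f=1.345708 → w ← -0.536400 + 0.39·1.345708 = -0.011574
s=0.780000, w=-0.011574: f=0.724112 → w ← -0.011574 + 0.39·0.724112 = 0.270830
s=1.170000, w=0.270830: f=0.433257 → w ← 0.270830 + 0.39·0.433257 = 0.439800
s=1.560000, w=0.439800: f=0.208302 → w ← 0.439800 + 0.39·0.208302 = 0.521038
w(1.95) ≈ 0.5210

0.5210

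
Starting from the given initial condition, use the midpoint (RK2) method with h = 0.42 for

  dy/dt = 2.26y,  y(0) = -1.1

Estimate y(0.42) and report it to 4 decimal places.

-2.6397

Midpoint: k1 = f(t_n, y_n); k2 = f(t_n + h/2, y_n + (h/2)·k1); y_{n+1} = y_n + h·k2.
t=0.000000, y=-1.100000:
  k1 = f(0.000000, -1.100000) = -2.486000
  k2 = f(0.210000, -1.622060) = -3.665856
  y ← -1.100000 + 0.42·(-3.665856) = -2.639659
y(0.42) ≈ -2.6397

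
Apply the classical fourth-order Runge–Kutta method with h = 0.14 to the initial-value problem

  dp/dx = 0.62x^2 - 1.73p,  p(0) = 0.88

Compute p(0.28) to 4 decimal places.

RK4: k1 = f(x_n, p_n); k2 = f(x_n + h/2, p_n + (h/2)·k1); k3 = f(x_n + h/2, p_n + (h/2)·k2); k4 = f(x_n + h, p_n + h·k3); p_{n+1} = p_n + (h/6)·(k1 + 2k2 + 2k3 + k4).
x=0.000000, p=0.880000:
  k1 = f(0.000000, 0.880000) = -1.522400
  k2 = f(0.070000, 0.773432) = -1.334999
  k3 = f(0.070000, 0.786550) = -1.357694
  k4 = f(0.140000, 0.689923) = -1.181415
  p ← 0.880000 + (0.14/6)·(k1 + 2k2 + 2k3 + k4) = 0.691252
x=0.140000, p=0.691252:
  k1 = f(0.140000, 0.691252) = -1.183714
  k2 = f(0.210000, 0.608392) = -1.025176
  k3 = f(0.210000, 0.619490) = -1.044375
  k4 = f(0.280000, 0.545039) = -0.894310
  p ← 0.691252 + (0.14/6)·(k1 + 2k2 + 2k3 + k4) = 0.546186
p(0.28) ≈ 0.5462

0.5462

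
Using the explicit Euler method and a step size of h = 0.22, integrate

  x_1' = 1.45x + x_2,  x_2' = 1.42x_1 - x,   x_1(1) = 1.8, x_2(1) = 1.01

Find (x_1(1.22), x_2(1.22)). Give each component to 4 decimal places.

2.3412, 1.3523

Euler on (x_1,x_2): x_1_{n+1} = x_1_n + h·x_1', x_2_{n+1} = x_2_n + h·x_2'.
1.000000: (1.800000, 1.010000); f=(2.460000, 1.556000) → (2.341200, 1.352320)
(x_1(1.22), x_2(1.22)) ≈ (2.3412, 1.3523)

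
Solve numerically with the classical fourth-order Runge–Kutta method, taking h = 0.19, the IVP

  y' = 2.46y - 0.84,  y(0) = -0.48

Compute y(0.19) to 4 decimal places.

-0.9693

RK4: k1 = f(s_n, y_n); k2 = f(s_n + h/2, y_n + (h/2)·k1); k3 = f(s_n + h/2, y_n + (h/2)·k2); k4 = f(s_n + h, y_n + h·k3); y_{n+1} = y_n + (h/6)·(k1 + 2k2 + 2k3 + k4).
s=0.000000, y=-0.480000:
  k1 = f(0.000000, -0.480000) = -2.020800
  k2 = f(0.095000, -0.671976) = -2.493061
  k3 = f(0.095000, -0.716841) = -2.603428
  k4 = f(0.190000, -0.974651) = -3.237642
  y ← -0.480000 + (0.19/6)·(k1 + 2k2 + 2k3 + k4) = -0.969295
y(0.19) ≈ -0.9693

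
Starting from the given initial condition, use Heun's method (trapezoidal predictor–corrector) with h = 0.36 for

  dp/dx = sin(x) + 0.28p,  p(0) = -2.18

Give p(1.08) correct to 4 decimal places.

Heun: k1 = f(x_n, p_n); k2 = f(x_n + h, p_n + h·k1); p_{n+1} = p_n + (h/2)·(k1 + k2).
x=0.000000, p=-2.180000:
  k1 = f(0.000000, -2.180000) = -0.610400
  k2 = f(0.360000, -2.399744) = -0.319654
  p ← -2.180000 + (0.36/2)·(-0.610400 + (-0.319654)) = -2.347410
x=0.360000, p=-2.347410:
  k1 = f(0.360000, -2.347410) = -0.305000
  k2 = f(0.720000, -2.457210) = -0.028634
  p ← -2.347410 + (0.36/2)·(-0.305000 + (-0.028634)) = -2.407464
x=0.720000, p=-2.407464:
  k1 = f(0.720000, -2.407464) = -0.014705
  k2 = f(1.080000, -2.412758) = 0.206386
  p ← -2.407464 + (0.36/2)·(-0.014705 + 0.206386) = -2.372961
p(1.08) ≈ -2.3730

-2.3730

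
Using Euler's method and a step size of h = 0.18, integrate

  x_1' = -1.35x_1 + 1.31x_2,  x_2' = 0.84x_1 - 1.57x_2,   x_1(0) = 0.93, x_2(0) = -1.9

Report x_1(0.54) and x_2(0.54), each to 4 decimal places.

-0.2692, -0.6157

Euler on (x_1,x_2): x_1_{n+1} = x_1_n + h·x_1', x_2_{n+1} = x_2_n + h·x_2'.
0.000000: (0.930000, -1.900000); f=(-3.744500, 3.764200) → (0.255990, -1.222444)
0.180000: (0.255990, -1.222444); f=(-1.946988, 2.134269) → (-0.094468, -0.838276)
0.360000: (-0.094468, -0.838276); f=(-0.970609, 1.236740) → (-0.269178, -0.615662)
(x_1(0.54), x_2(0.54)) ≈ (-0.2692, -0.6157)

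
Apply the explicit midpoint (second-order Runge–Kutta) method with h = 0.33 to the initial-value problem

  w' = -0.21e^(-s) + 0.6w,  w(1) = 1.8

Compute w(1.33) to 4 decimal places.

2.1675

Midpoint: k1 = f(s_n, w_n); k2 = f(s_n + h/2, w_n + (h/2)·k1); w_{n+1} = w_n + h·k2.
s=1.000000, w=1.800000:
  k1 = f(1.000000, 1.800000) = 1.002745
  k2 = f(1.165000, 1.965453) = 1.113768
  w ← 1.800000 + 0.33·1.113768 = 2.167543
w(1.33) ≈ 2.1675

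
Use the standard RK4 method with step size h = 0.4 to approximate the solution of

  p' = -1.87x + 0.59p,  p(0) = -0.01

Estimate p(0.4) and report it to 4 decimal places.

-0.1747

RK4: k1 = f(x_n, p_n); k2 = f(x_n + h/2, p_n + (h/2)·k1); k3 = f(x_n + h/2, p_n + (h/2)·k2); k4 = f(x_n + h, p_n + h·k3); p_{n+1} = p_n + (h/6)·(k1 + 2k2 + 2k3 + k4).
x=0.000000, p=-0.010000:
  k1 = f(0.000000, -0.010000) = -0.005900
  k2 = f(0.200000, -0.011180) = -0.380596
  k3 = f(0.200000, -0.086119) = -0.424810
  k4 = f(0.400000, -0.179924) = -0.854155
  p ← -0.010000 + (0.4/6)·(k1 + 2k2 + 2k3 + k4) = -0.174725
p(0.4) ≈ -0.1747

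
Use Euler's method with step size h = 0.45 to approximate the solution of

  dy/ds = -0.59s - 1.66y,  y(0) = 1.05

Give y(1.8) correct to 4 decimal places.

-0.4222

Euler: y_{n+1} = y_n + h·f(s_n, y_n).
s=0.000000, y=1.050000: f=-1.743000 → y ← 1.050000 + 0.45·(-1.743000) = 0.265650
s=0.450000, y=0.265650: f=-0.706479 → y ← 0.265650 + 0.45·(-0.706479) = -0.052266
s=0.900000, y=-0.052266: f=-0.444239 → y ← -0.052266 + 0.45·(-0.444239) = -0.252173
s=1.350000, y=-0.252173: f=-0.377893 → y ← -0.252173 + 0.45·(-0.377893) = -0.422225
y(1.8) ≈ -0.4222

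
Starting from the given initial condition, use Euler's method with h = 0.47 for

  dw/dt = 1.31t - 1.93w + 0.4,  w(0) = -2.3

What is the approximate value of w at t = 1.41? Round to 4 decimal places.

Euler: w_{n+1} = w_n + h·f(t_n, w_n).
t=0.000000, w=-2.300000: f=4.839000 → w ← -2.300000 + 0.47·4.839000 = -0.025670
t=0.470000, w=-0.025670: f=1.065243 → w ← -0.025670 + 0.47·1.065243 = 0.474994
t=0.940000, w=0.474994: f=0.714661 → w ← 0.474994 + 0.47·0.714661 = 0.810885
w(1.41) ≈ 0.8109

0.8109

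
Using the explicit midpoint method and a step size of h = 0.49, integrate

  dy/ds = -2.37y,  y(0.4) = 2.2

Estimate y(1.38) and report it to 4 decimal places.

0.5790

Midpoint: k1 = f(s_n, y_n); k2 = f(s_n + h/2, y_n + (h/2)·k1); y_{n+1} = y_n + h·k2.
s=0.400000, y=2.200000:
  k1 = f(0.400000, 2.200000) = -5.214000
  k2 = f(0.645000, 0.922570) = -2.186491
  y ← 2.200000 + 0.49·(-2.186491) = 1.128619
s=0.890000, y=1.128619:
  k1 = f(0.890000, 1.128619) = -2.674828
  k2 = f(1.135000, 0.473287) = -1.121689
  y ← 1.128619 + 0.49·(-1.121689) = 0.578992
y(1.38) ≈ 0.5790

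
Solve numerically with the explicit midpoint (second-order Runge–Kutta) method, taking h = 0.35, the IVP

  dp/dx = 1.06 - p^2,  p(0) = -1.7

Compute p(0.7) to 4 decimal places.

-7.7172

Midpoint: k1 = f(x_n, p_n); k2 = f(x_n + h/2, p_n + (h/2)·k1); p_{n+1} = p_n + h·k2.
x=0.000000, p=-1.700000:
  k1 = f(0.000000, -1.700000) = -1.830000
  k2 = f(0.175000, -2.020250) = -3.021410
  p ← -1.700000 + 0.35·(-3.021410) = -2.757494
x=0.350000, p=-2.757494:
  k1 = f(0.350000, -2.757494) = -6.543771
  k2 = f(0.525000, -3.902653) = -14.170703
  p ← -2.757494 + 0.35·(-14.170703) = -7.717240
p(0.7) ≈ -7.7172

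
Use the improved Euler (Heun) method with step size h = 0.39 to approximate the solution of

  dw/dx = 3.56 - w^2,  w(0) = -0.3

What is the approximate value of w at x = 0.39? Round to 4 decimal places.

Heun: k1 = f(x_n, w_n); k2 = f(x_n + h, w_n + h·k1); w_{n+1} = w_n + (h/2)·(k1 + k2).
x=0.000000, w=-0.300000:
  k1 = f(0.000000, -0.300000) = 3.470000
  k2 = f(0.390000, 1.053300) = 2.450559
  w ← -0.300000 + (0.39/2)·(3.470000 + 2.450559) = 0.854509
w(0.39) ≈ 0.8545

0.8545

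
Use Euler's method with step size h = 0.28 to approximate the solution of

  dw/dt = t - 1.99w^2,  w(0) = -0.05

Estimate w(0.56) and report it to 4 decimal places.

0.0255

Euler: w_{n+1} = w_n + h·f(t_n, w_n).
t=0.000000, w=-0.050000: f=-0.004975 → w ← -0.050000 + 0.28·(-0.004975) = -0.051393
t=0.280000, w=-0.051393: f=0.274744 → w ← -0.051393 + 0.28·0.274744 = 0.025535
w(0.56) ≈ 0.0255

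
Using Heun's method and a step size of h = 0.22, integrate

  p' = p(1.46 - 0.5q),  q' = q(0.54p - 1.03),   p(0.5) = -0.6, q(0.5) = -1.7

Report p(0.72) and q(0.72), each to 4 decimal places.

Heun on (p,q): k1 = f(t_n, state_n); k2 = f(t_n + h, state_n + h·k1); state_{n+1} = state_n + (h/2)·(k1 + k2).
0.500000: (-0.600000, -1.700000)
  k1 = (-1.386000, 2.301800)
  predictor → (-0.904920, -1.193604)
  k2 = (-1.861241, 1.812675)
  → (-0.957197, -1.247408)
(p(0.72), q(0.72)) ≈ (-0.9572, -1.2474)

-0.9572, -1.2474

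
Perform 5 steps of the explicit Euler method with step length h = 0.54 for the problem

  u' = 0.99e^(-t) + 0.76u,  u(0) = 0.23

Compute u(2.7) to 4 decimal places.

4.8451

Euler: u_{n+1} = u_n + h·f(t_n, u_n).
t=0.000000, u=0.230000: f=1.164800 → u ← 0.230000 + 0.54·1.164800 = 0.858992
t=0.540000, u=0.858992: f=1.229755 → u ← 0.858992 + 0.54·1.229755 = 1.523060
t=1.080000, u=1.523060: f=1.493725 → u ← 1.523060 + 0.54·1.493725 = 2.329671
t=1.620000, u=2.329671: f=1.966470 → u ← 2.329671 + 0.54·1.966470 = 3.391565
t=2.160000, u=3.391565: f=2.691761 → u ← 3.391565 + 0.54·2.691761 = 4.845115
u(2.7) ≈ 4.8451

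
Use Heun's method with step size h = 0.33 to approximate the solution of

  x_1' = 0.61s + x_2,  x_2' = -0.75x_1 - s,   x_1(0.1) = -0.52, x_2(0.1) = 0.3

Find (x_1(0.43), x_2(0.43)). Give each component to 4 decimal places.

Heun on (x_1,x_2): k1 = f(s_n, state_n); k2 = f(s_n + h, state_n + h·k1); state_{n+1} = state_n + (h/2)·(k1 + k2).
0.100000: (-0.520000, 0.300000)
  k1 = (0.361000, 0.290000)
  predictor → (-0.400870, 0.395700)
  k2 = (0.658000, -0.129348)
  → (-0.351865, 0.326508)
(x_1(0.43), x_2(0.43)) ≈ (-0.3519, 0.3265)

-0.3519, 0.3265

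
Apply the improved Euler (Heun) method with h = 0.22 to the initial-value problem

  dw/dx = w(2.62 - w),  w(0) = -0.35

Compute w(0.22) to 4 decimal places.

-0.6680

Heun: k1 = f(x_n, w_n); k2 = f(x_n + h, w_n + h·k1); w_{n+1} = w_n + (h/2)·(k1 + k2).
x=0.000000, w=-0.350000:
  k1 = f(0.000000, -0.350000) = -1.039500
  k2 = f(0.220000, -0.578690) = -1.851050
  w ← -0.350000 + (0.22/2)·(-1.039500 + (-1.851050)) = -0.667960
w(0.22) ≈ -0.6680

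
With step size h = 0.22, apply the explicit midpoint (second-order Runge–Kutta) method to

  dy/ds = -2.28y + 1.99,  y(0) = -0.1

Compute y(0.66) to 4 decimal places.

0.6362

Midpoint: k1 = f(s_n, y_n); k2 = f(s_n + h/2, y_n + (h/2)·k1); y_{n+1} = y_n + h·k2.
s=0.000000, y=-0.100000:
  k1 = f(0.000000, -0.100000) = 2.218000
  k2 = f(0.110000, 0.143980) = 1.661726
  y ← -0.100000 + 0.22·1.661726 = 0.265580
s=0.220000, y=0.265580:
  k1 = f(0.220000, 0.265580) = 1.384478
  k2 = f(0.330000, 0.417872) = 1.037251
  y ← 0.265580 + 0.22·1.037251 = 0.493775
s=0.440000, y=0.493775:
  k1 = f(0.440000, 0.493775) = 0.864193
  k2 = f(0.550000, 0.588836) = 0.647454
  y ← 0.493775 + 0.22·0.647454 = 0.636215
y(0.66) ≈ 0.6362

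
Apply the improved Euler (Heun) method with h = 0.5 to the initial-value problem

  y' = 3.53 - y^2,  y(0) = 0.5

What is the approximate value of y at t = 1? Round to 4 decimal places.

Heun: k1 = f(t_n, y_n); k2 = f(t_n + h, y_n + h·k1); y_{n+1} = y_n + (h/2)·(k1 + k2).
t=0.000000, y=0.500000:
  k1 = f(0.000000, 0.500000) = 3.280000
  k2 = f(0.500000, 2.140000) = -1.049600
  y ← 0.500000 + (0.5/2)·(3.280000 + (-1.049600)) = 1.057600
t=0.500000, y=1.057600:
  k1 = f(0.500000, 1.057600) = 2.411482
  k2 = f(1.000000, 2.263341) = -1.592713
  y ← 1.057600 + (0.5/2)·(2.411482 + (-1.592713)) = 1.262292
y(1) ≈ 1.2623

1.2623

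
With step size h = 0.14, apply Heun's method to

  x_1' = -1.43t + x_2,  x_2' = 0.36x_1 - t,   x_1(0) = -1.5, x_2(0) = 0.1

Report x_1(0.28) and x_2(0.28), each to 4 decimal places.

Heun on (x_1,x_2): k1 = f(t_n, state_n); k2 = f(t_n + h, state_n + h·k1); state_{n+1} = state_n + (h/2)·(k1 + k2).
0.000000: (-1.500000, 0.100000)
  k1 = (0.100000, -0.540000)
  predictor → (-1.486000, 0.024400)
  k2 = (-0.175800, -0.674960)
  → (-1.505306, 0.014953)
0.140000: (-1.505306, 0.014953)
  k1 = (-0.185247, -0.681910)
  predictor → (-1.531241, -0.080515)
  k2 = (-0.480915, -0.831247)
  → (-1.551937, -0.090968)
(x_1(0.28), x_2(0.28)) ≈ (-1.5519, -0.0910)

-1.5519, -0.0910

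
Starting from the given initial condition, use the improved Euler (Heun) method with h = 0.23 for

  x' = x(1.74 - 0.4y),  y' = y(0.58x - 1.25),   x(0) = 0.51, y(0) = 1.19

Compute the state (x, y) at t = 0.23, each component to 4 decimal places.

Heun on (x,y): k1 = f(t_n, state_n); k2 = f(t_n + h, state_n + h·k1); state_{n+1} = state_n + (h/2)·(k1 + k2).
0.000000: (0.510000, 1.190000)
  k1 = (0.644640, -1.135498)
  predictor → (0.658267, 0.928835)
  k2 = (0.900816, -0.806420)
  → (0.687727, 0.966679)
(x(0.23), y(0.23)) ≈ (0.6877, 0.9667)

0.6877, 0.9667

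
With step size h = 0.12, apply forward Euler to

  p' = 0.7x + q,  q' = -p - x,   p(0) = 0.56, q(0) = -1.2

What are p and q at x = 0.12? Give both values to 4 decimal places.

Euler on (p,q): p_{n+1} = p_n + h·p', q_{n+1} = q_n + h·q'.
0.000000: (0.560000, -1.200000); f=(-1.200000, -0.560000) → (0.416000, -1.267200)
(p(0.12), q(0.12)) ≈ (0.4160, -1.2672)

0.4160, -1.2672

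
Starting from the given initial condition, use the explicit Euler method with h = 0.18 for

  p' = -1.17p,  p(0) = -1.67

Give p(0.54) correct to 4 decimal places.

-0.8215

Euler: p_{n+1} = p_n + h·f(x_n, p_n).
x=0.000000, p=-1.670000: f=1.953900 → p ← -1.670000 + 0.18·1.953900 = -1.318298
x=0.180000, p=-1.318298: f=1.542409 → p ← -1.318298 + 0.18·1.542409 = -1.040664
x=0.360000, p=-1.040664: f=1.217577 → p ← -1.040664 + 0.18·1.217577 = -0.821501
p(0.54) ≈ -0.8215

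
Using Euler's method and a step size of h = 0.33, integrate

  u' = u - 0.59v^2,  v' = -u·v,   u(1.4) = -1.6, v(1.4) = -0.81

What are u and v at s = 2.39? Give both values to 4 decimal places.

-5.2944, -4.5090

Euler on (u,v): u_{n+1} = u_n + h·u', v_{n+1} = v_n + h·v'.
1.400000: (-1.600000, -0.810000); f=(-1.987099, -1.296000) → (-2.255743, -1.237680)
1.730000: (-2.255743, -1.237680); f=(-3.159535, -2.791888) → (-3.298389, -2.159003)
2.060000: (-3.298389, -2.159003); f=(-6.048552, -7.121232) → (-5.294412, -4.509009)
(u(2.39), v(2.39)) ≈ (-5.2944, -4.5090)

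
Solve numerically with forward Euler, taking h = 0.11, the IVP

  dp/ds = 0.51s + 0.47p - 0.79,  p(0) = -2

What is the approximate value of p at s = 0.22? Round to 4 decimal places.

-2.3843

Euler: p_{n+1} = p_n + h·f(s_n, p_n).
s=0.000000, p=-2.000000: f=-1.730000 → p ← -2.000000 + 0.11·(-1.730000) = -2.190300
s=0.110000, p=-2.190300: f=-1.763341 → p ← -2.190300 + 0.11·(-1.763341) = -2.384268
p(0.22) ≈ -2.3843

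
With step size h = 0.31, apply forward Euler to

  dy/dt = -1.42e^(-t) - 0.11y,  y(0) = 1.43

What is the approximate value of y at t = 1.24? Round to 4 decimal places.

0.1444

Euler: y_{n+1} = y_n + h·f(t_n, y_n).
t=0.000000, y=1.430000: f=-1.577300 → y ← 1.430000 + 0.31·(-1.577300) = 0.941037
t=0.310000, y=0.941037: f=-1.145009 → y ← 0.941037 + 0.31·(-1.145009) = 0.586084
t=0.620000, y=0.586084: f=-0.828350 → y ← 0.586084 + 0.31·(-0.828350) = 0.329296
t=0.930000, y=0.329296: f=-0.596489 → y ← 0.329296 + 0.31·(-0.596489) = 0.144384
y(1.24) ≈ 0.1444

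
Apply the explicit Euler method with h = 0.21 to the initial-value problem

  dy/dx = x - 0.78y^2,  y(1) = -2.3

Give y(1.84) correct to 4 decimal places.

Euler: y_{n+1} = y_n + h·f(x_n, y_n).
x=1.000000, y=-2.300000: f=-3.126200 → y ← -2.300000 + 0.21·(-3.126200) = -2.956502
x=1.210000, y=-2.956502: f=-5.607905 → y ← -2.956502 + 0.21·(-5.607905) = -4.134162
x=1.420000, y=-4.134162: f=-11.911211 → y ← -4.134162 + 0.21·(-11.911211) = -6.635516
x=1.630000, y=-6.635516: f=-32.713461 → y ← -6.635516 + 0.21·(-32.713461) = -13.505343
y(1.84) ≈ -13.5053

-13.5053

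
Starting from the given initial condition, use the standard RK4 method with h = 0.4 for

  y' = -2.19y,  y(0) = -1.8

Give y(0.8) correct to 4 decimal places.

RK4: k1 = f(x_n, y_n); k2 = f(x_n + h/2, y_n + (h/2)·k1); k3 = f(x_n + h/2, y_n + (h/2)·k2); k4 = f(x_n + h, y_n + h·k3); y_{n+1} = y_n + (h/6)·(k1 + 2k2 + 2k3 + k4).
x=0.000000, y=-1.800000:
  k1 = f(0.000000, -1.800000) = 3.942000
  k2 = f(0.200000, -1.011600) = 2.215404
  k3 = f(0.200000, -1.356919) = 2.971653
  k4 = f(0.400000, -0.611339) = 1.338832
  y ← -1.800000 + (0.4/6)·(k1 + 2k2 + 2k3 + k4) = -0.756337
x=0.400000, y=-0.756337:
  k1 = f(0.400000, -0.756337) = 1.656378
  k2 = f(0.600000, -0.425061) = 0.930884
  k3 = f(0.600000, -0.570160) = 1.248651
  k4 = f(0.800000, -0.256877) = 0.562560
  y ← -0.756337 + (0.4/6)·(k1 + 2k2 + 2k3 + k4) = -0.317803
y(0.8) ≈ -0.3178

-0.3178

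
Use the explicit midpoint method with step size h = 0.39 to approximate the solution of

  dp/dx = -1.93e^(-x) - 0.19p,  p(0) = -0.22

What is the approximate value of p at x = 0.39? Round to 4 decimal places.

-0.7958

Midpoint: k1 = f(x_n, p_n); k2 = f(x_n + h/2, p_n + (h/2)·k1); p_{n+1} = p_n + h·k2.
x=0.000000, p=-0.220000:
  k1 = f(0.000000, -0.220000) = -1.888200
  k2 = f(0.195000, -0.588199) = -1.476313
  p ← -0.220000 + 0.39·(-1.476313) = -0.795762
p(0.39) ≈ -0.7958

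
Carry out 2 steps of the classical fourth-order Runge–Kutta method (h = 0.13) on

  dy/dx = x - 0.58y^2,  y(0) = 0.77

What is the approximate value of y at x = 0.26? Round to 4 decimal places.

0.7214

RK4: k1 = f(x_n, y_n); k2 = f(x_n + h/2, y_n + (h/2)·k1); k3 = f(x_n + h/2, y_n + (h/2)·k2); k4 = f(x_n + h, y_n + h·k3); y_{n+1} = y_n + (h/6)·(k1 + 2k2 + 2k3 + k4).
x=0.000000, y=0.770000:
  k1 = f(0.000000, 0.770000) = -0.343882
  k2 = f(0.065000, 0.747648) = -0.259207
  k3 = f(0.065000, 0.753152) = -0.263998
  k4 = f(0.130000, 0.735680) = -0.183911
  y ← 0.770000 + (0.13/6)·(k1 + 2k2 + 2k3 + k4) = 0.735892
x=0.130000, y=0.735892:
  k1 = f(0.130000, 0.735892) = -0.184092
  k2 = f(0.195000, 0.723926) = -0.108960
  k3 = f(0.195000, 0.728810) = -0.113075
  k4 = f(0.260000, 0.721193) = -0.041669
  y ← 0.735892 + (0.13/6)·(k1 + 2k2 + 2k3 + k4) = 0.721379
y(0.26) ≈ 0.7214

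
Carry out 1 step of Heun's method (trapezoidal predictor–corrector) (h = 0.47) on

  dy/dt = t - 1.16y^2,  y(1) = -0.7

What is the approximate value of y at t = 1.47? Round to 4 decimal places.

Heun: k1 = f(t_n, y_n); k2 = f(t_n + h, y_n + h·k1); y_{n+1} = y_n + (h/2)·(k1 + k2).
t=1.000000, y=-0.700000:
  k1 = f(1.000000, -0.700000) = 0.431600
  k2 = f(1.470000, -0.497148) = 1.183299
  y ← -0.700000 + (0.47/2)·(0.431600 + 1.183299) = -0.320499
y(1.47) ≈ -0.3205

-0.3205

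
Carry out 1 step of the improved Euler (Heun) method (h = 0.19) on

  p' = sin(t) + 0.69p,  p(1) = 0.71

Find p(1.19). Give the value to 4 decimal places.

Heun: k1 = f(t_n, p_n); k2 = f(t_n + h, p_n + h·k1); p_{n+1} = p_n + (h/2)·(k1 + k2).
t=1.000000, p=0.710000:
  k1 = f(1.000000, 0.710000) = 1.331371
  k2 = f(1.190000, 0.962960) = 1.592812
  p ← 0.710000 + (0.19/2)·(1.331371 + 1.592812) = 0.987797
p(1.19) ≈ 0.9878

0.9878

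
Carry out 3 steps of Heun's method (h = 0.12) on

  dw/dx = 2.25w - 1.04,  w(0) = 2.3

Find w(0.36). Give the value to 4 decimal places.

Heun: k1 = f(x_n, w_n); k2 = f(x_n + h, w_n + h·k1); w_{n+1} = w_n + (h/2)·(k1 + k2).
x=0.000000, w=2.300000:
  k1 = f(0.000000, 2.300000) = 4.135000
  k2 = f(0.120000, 2.796200) = 5.251450
  w ← 2.300000 + (0.12/2)·(4.135000 + 5.251450) = 2.863187
x=0.120000, w=2.863187:
  k1 = f(0.120000, 2.863187) = 5.402171
  k2 = f(0.240000, 3.511447) = 6.860757
  w ← 2.863187 + (0.12/2)·(5.402171 + 6.860757) = 3.598963
x=0.240000, w=3.598963:
  k1 = f(0.240000, 3.598963) = 7.057666
  k2 = f(0.360000, 4.445883) = 8.963236
  w ← 3.598963 + (0.12/2)·(7.057666 + 8.963236) = 4.560217
w(0.36) ≈ 4.5602

4.5602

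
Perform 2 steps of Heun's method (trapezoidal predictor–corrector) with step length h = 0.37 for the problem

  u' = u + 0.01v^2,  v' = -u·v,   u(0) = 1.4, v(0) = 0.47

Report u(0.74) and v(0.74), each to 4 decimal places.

Heun on (u,v): k1 = f(t_n, state_n); k2 = f(t_n + h, state_n + h·k1); state_{n+1} = state_n + (h/2)·(k1 + k2).
0.000000: (1.400000, 0.470000)
  k1 = (1.402209, -0.658000)
  predictor → (1.918817, 0.226540)
  k2 = (1.919331, -0.434689)
  → (2.014485, 0.267853)
0.370000: (2.014485, 0.267853)
  k1 = (2.015202, -0.539585)
  predictor → (2.760110, 0.068206)
  k2 = (2.760156, -0.188256)
  → (2.897926, 0.133202)
(u(0.74), v(0.74)) ≈ (2.8979, 0.1332)

2.8979, 0.1332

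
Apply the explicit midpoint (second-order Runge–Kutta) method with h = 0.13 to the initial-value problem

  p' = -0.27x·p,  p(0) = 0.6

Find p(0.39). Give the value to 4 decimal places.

0.5878

Midpoint: k1 = f(x_n, p_n); k2 = f(x_n + h/2, p_n + (h/2)·k1); p_{n+1} = p_n + h·k2.
x=0.000000, p=0.600000:
  k1 = f(0.000000, 0.600000) = 0.000000
  k2 = f(0.065000, 0.600000) = -0.010530
  p ← 0.600000 + 0.13·(-0.010530) = 0.598631
x=0.130000, p=0.598631:
  k1 = f(0.130000, 0.598631) = -0.021012
  k2 = f(0.195000, 0.597265) = -0.031446
  p ← 0.598631 + 0.13·(-0.031446) = 0.594543
x=0.260000, p=0.594543:
  k1 = f(0.260000, 0.594543) = -0.041737
  k2 = f(0.325000, 0.591830) = -0.051933
  p ← 0.594543 + 0.13·(-0.051933) = 0.587792
p(0.39) ≈ 0.5878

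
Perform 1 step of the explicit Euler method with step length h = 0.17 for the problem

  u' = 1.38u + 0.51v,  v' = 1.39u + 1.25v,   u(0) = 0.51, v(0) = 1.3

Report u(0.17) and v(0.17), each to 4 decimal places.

0.7424, 1.6968

Euler on (u,v): u_{n+1} = u_n + h·u', v_{n+1} = v_n + h·v'.
0.000000: (0.510000, 1.300000); f=(1.366800, 2.333900) → (0.742356, 1.696763)
(u(0.17), v(0.17)) ≈ (0.7424, 1.6968)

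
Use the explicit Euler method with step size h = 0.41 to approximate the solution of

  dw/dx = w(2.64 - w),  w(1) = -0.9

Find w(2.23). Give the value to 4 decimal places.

-31.5287

Euler: w_{n+1} = w_n + h·f(x_n, w_n).
x=1.000000, w=-0.900000: f=-3.186000 → w ← -0.900000 + 0.41·(-3.186000) = -2.206260
x=1.410000, w=-2.206260: f=-10.692110 → w ← -2.206260 + 0.41·(-10.692110) = -6.590025
x=1.820000, w=-6.590025: f=-60.826094 → w ← -6.590025 + 0.41·(-60.826094) = -31.528724
w(2.23) ≈ -31.5287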